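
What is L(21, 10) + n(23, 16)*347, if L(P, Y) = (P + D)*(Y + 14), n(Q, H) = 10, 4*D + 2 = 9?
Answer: 4016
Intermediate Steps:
D = 7/4 (D = -½ + (¼)*9 = -½ + 9/4 = 7/4 ≈ 1.7500)
L(P, Y) = (14 + Y)*(7/4 + P) (L(P, Y) = (P + 7/4)*(Y + 14) = (7/4 + P)*(14 + Y) = (14 + Y)*(7/4 + P))
L(21, 10) + n(23, 16)*347 = (49/2 + 14*21 + (7/4)*10 + 21*10) + 10*347 = (49/2 + 294 + 35/2 + 210) + 3470 = 546 + 3470 = 4016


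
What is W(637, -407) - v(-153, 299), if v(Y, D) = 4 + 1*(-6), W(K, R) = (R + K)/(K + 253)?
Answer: 201/89 ≈ 2.2584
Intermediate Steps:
W(K, R) = (K + R)/(253 + K)
v(Y, D) = -2 (v(Y, D) = 4 - 6 = -2)
W(637, -407) - v(-153, 299) = (637 - 407)/(253 + 637) - 1*(-2) = 230/890 + 2 = (1/890)*230 + 2 = 23/89 + 2 = 201/89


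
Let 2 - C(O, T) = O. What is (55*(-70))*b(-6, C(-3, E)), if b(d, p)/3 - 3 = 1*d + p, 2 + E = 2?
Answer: -23100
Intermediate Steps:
E = 0 (E = -2 + 2 = 0)
C(O, T) = 2 - O
b(d, p) = 9 + 3*d + 3*p (b(d, p) = 9 + 3*(1*d + p) = 9 + 3*(d + p) = 9 + (3*d + 3*p) = 9 + 3*d + 3*p)
(55*(-70))*b(-6, C(-3, E)) = (55*(-70))*(9 + 3*(-6) + 3*(2 - 1*(-3))) = -3850*(9 - 18 + 3*(2 + 3)) = -3850*(9 - 18 + 3*5) = -3850*(9 - 18 + 15) = -3850*6 = -23100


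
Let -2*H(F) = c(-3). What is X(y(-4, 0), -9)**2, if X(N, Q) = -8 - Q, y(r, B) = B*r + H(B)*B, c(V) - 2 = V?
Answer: 1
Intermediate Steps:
c(V) = 2 + V
H(F) = 1/2 (H(F) = -(2 - 3)/2 = -1/2*(-1) = 1/2)
y(r, B) = B/2 + B*r (y(r, B) = B*r + B/2 = B/2 + B*r)
X(y(-4, 0), -9)**2 = (-8 - 1*(-9))**2 = (-8 + 9)**2 = 1**2 = 1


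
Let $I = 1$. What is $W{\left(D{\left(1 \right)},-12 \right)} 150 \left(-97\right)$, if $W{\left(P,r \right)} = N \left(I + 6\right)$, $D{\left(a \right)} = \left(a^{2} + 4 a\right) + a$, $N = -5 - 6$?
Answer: $1120350$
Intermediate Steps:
$N = -11$ ($N = -5 - 6 = -11$)
$D{\left(a \right)} = a^{2} + 5 a$
$W{\left(P,r \right)} = -77$ ($W{\left(P,r \right)} = - 11 \left(1 + 6\right) = \left(-11\right) 7 = -77$)
$W{\left(D{\left(1 \right)},-12 \right)} 150 \left(-97\right) = \left(-77\right) 150 \left(-97\right) = \left(-11550\right) \left(-97\right) = 1120350$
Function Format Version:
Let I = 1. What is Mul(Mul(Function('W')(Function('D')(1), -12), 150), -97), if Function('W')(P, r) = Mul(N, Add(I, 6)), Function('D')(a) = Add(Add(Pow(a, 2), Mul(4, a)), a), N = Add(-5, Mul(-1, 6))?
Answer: 1120350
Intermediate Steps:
N = -11 (N = Add(-5, -6) = -11)
Function('D')(a) = Add(Pow(a, 2), Mul(5, a))
Function('W')(P, r) = -77 (Function('W')(P, r) = Mul(-11, Add(1, 6)) = Mul(-11, 7) = -77)
Mul(Mul(Function('W')(Function('D')(1), -12), 150), -97) = Mul(Mul(-77, 150), -97) = Mul(-11550, -97) = 1120350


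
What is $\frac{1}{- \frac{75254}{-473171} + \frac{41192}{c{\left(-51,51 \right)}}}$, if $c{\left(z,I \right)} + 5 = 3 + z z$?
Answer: $\frac{1229771429}{19686444978} \approx 0.062468$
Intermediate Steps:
$c{\left(z,I \right)} = -2 + z^{2}$ ($c{\left(z,I \right)} = -5 + \left(3 + z z\right) = -5 + \left(3 + z^{2}\right) = -2 + z^{2}$)
$\frac{1}{- \frac{75254}{-473171} + \frac{41192}{c{\left(-51,51 \right)}}} = \frac{1}{- \frac{75254}{-473171} + \frac{41192}{-2 + \left(-51\right)^{2}}} = \frac{1}{\left(-75254\right) \left(- \frac{1}{473171}\right) + \frac{41192}{-2 + 2601}} = \frac{1}{\frac{75254}{473171} + \frac{41192}{2599}} = \frac{1}{\frac{19686444978}{1229771429}} = \frac{1229771429}{19686444978}$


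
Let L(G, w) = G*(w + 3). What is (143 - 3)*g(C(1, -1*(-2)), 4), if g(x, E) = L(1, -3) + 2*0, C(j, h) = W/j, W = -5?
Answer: 0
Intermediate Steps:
C(j, h) = -5/j
L(G, w) = G*(3 + w)
g(x, E) = 0 (g(x, E) = 1*(3 - 3) + 2*0 = 1*0 + 0 = 0 + 0 = 0)
(143 - 3)*g(C(1, -1*(-2)), 4) = (143 - 3)*0 = 140*0 = 0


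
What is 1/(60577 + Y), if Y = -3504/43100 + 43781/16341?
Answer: 176074275/10666508782234 ≈ 1.6507e-5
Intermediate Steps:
Y = 457425559/176074275 (Y = -3504*1/43100 + 43781*(1/16341) = -876/10775 + 43781/16341 = 457425559/176074275 ≈ 2.5979)
1/(60577 + Y) = 1/(60577 + 457425559/176074275) = 1/(10666508782234/176074275) = 176074275/10666508782234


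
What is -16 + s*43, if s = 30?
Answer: 1274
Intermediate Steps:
-16 + s*43 = -16 + 30*43 = -16 + 1290 = 1274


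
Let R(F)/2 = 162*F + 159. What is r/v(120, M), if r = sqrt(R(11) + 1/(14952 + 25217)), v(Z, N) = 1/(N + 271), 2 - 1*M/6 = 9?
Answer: 229*sqrt(6263795553971)/40169 ≈ 14268.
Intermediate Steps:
R(F) = 318 + 324*F (R(F) = 2*(162*F + 159) = 2*(159 + 162*F) = 318 + 324*F)
M = -42 (M = 12 - 6*9 = 12 - 54 = -42)
v(Z, N) = 1/(271 + N)
r = sqrt(6263795553971)/40169 (r = sqrt((318 + 324*11) + 1/(14952 + 25217)) = sqrt((318 + 3564) + 1/40169) = sqrt(3882 + 1/40169) = sqrt(155936059/40169) = sqrt(6263795553971)/40169 ≈ 62.306)
r/v(120, M) = (sqrt(6263795553971)/40169)/(1/(271 - 42)) = (sqrt(6263795553971)/40169)/(1/229) = (sqrt(6263795553971)/40169)*229 = 229*sqrt(6263795553971)/40169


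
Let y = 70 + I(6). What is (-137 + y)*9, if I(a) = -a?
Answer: -657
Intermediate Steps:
y = 64 (y = 70 - 1*6 = 70 - 6 = 64)
(-137 + y)*9 = (-137 + 64)*9 = -73*9 = -657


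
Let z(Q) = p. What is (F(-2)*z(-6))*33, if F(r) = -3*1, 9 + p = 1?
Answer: 792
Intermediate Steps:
p = -8 (p = -9 + 1 = -8)
z(Q) = -8
F(r) = -3
(F(-2)*z(-6))*33 = -3*(-8)*33 = 24*33 = 792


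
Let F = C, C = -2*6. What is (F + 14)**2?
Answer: 4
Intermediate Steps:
C = -12
F = -12
(F + 14)**2 = (-12 + 14)**2 = 2**2 = 4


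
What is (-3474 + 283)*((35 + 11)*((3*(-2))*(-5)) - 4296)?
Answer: 9304956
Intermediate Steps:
(-3474 + 283)*((35 + 11)*((3*(-2))*(-5)) - 4296) = -3191*(46*(-6*(-5)) - 4296) = -3191*(46*30 - 4296) = -3191*(1380 - 4296) = -3191*(-2916) = 9304956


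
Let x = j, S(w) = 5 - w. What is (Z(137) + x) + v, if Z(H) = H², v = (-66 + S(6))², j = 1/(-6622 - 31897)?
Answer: 895874901/38519 ≈ 23258.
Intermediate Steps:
j = -1/38519 (j = 1/(-38519) = -1/38519 ≈ -2.5961e-5)
v = 4489 (v = (-66 + (5 - 1*6))² = (-66 + (5 - 6))² = (-66 - 1)² = (-67)² = 4489)
x = -1/38519 ≈ -2.5961e-5
(Z(137) + x) + v = (137² - 1/38519) + 4489 = (18769 - 1/38519) + 4489 = 722963110/38519 + 4489 = 895874901/38519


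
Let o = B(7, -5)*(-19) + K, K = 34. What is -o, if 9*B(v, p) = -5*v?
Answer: -971/9 ≈ -107.89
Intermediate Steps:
B(v, p) = -5*v/9 (B(v, p) = (-5*v)/9 = -5*v/9)
o = 971/9 (o = -5/9*7*(-19) + 34 = -35/9*(-19) + 34 = 665/9 + 34 = 971/9 ≈ 107.89)
-o = -1*971/9 = -971/9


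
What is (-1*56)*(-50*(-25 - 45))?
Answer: -196000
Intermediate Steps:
(-1*56)*(-50*(-25 - 45)) = -(-2800)*(-70) = -56*3500 = -196000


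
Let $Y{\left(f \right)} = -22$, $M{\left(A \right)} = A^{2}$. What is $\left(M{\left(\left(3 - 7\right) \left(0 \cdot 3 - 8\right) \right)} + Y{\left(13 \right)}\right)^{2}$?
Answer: $1004004$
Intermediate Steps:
$\left(M{\left(\left(3 - 7\right) \left(0 \cdot 3 - 8\right) \right)} + Y{\left(13 \right)}\right)^{2} = \left(\left(\left(3 - 7\right) \left(0 \cdot 3 - 8\right)\right)^{2} - 22\right)^{2} = \left(\left(- 4 \left(0 - 8\right)\right)^{2} - 22\right)^{2} = \left(\left(\left(-4\right) \left(-8\right)\right)^{2} - 22\right)^{2} = \left(32^{2} - 22\right)^{2} = \left(1024 - 22\right)^{2} = 1002^{2} = 1004004$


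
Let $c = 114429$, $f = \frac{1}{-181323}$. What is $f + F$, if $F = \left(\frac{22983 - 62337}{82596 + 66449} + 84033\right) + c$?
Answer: $\frac{5363485280374783}{27025286535} \approx 1.9846 \cdot 10^{5}$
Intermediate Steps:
$f = - \frac{1}{181323} \approx -5.515 \cdot 10^{-6}$
$F = \frac{29579729436}{149045}$ ($F = \left(\frac{22983 - 62337}{82596 + 66449} + 84033\right) + 114429 = \left(- \frac{39354}{149045} + 84033\right) + 114429 = \frac{12524659131}{149045} + 114429 = \frac{29579729436}{149045} \approx 1.9846 \cdot 10^{5}$)
$f + F = - \frac{1}{181323} + \frac{29579729436}{149045} = \frac{5363485280374783}{27025286535}$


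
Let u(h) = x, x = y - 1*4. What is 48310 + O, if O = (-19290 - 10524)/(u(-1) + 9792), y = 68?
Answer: 238056773/4928 ≈ 48307.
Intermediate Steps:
x = 64 (x = 68 - 1*4 = 68 - 4 = 64)
u(h) = 64
O = -14907/4928 (O = (-19290 - 10524)/(64 + 9792) = -29814/9856 = -29814*1/9856 = -14907/4928 ≈ -3.0250)
48310 + O = 48310 - 14907/4928 = 238056773/4928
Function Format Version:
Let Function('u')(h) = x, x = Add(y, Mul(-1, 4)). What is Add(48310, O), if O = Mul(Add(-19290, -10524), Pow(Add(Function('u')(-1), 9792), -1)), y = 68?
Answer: Rational(238056773, 4928) ≈ 48307.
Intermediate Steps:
x = 64 (x = Add(68, Mul(-1, 4)) = Add(68, -4) = 64)
Function('u')(h) = 64
O = Rational(-14907, 4928) (O = Mul(Add(-19290, -10524), Pow(Add(64, 9792), -1)) = Mul(-29814, Pow(9856, -1)) = Mul(-29814, Rational(1, 9856)) = Rational(-14907, 4928) ≈ -3.0250)
Add(48310, O) = Add(48310, Rational(-14907, 4928)) = Rational(238056773, 4928)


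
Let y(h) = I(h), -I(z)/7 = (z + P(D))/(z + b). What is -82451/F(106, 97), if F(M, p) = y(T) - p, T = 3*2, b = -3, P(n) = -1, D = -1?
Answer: 247353/326 ≈ 758.75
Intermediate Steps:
I(z) = -7*(-1 + z)/(-3 + z) (I(z) = -7*(z - 1)/(z - 3) = -7*(-1 + z)/(-3 + z))
T = 6
y(h) = 7*(1 - h)/(-3 + h)
F(M, p) = -35/3 - p (F(M, p) = 7*(1 - 1*6)/(-3 + 6) - p = 7*(1 - 6)/3 - p = 7*(1/3)*(-5) - p = -35/3 - p)
-82451/F(106, 97) = -82451/(-35/3 - 1*97) = -82451/(-35/3 - 97) = -82451/(-326/3) = -82451*(-3/326) = 247353/326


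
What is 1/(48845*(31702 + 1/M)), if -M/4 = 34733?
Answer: 138932/215134005436235 ≈ 6.4579e-10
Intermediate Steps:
M = -138932 (M = -4*34733 = -138932)
1/(48845*(31702 + 1/M)) = 1/(48845*(31702 + 1/(-138932))) = 1/(48845*(31702 - 1/138932)) = 1/(48845*(4404422263/138932)) = (1/48845)*(138932/4404422263) = 138932/215134005436235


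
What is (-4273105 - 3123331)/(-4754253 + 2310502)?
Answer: 7396436/2443751 ≈ 3.0267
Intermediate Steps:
(-4273105 - 3123331)/(-4754253 + 2310502) = -7396436/(-2443751) = -7396436*(-1/2443751) = 7396436/2443751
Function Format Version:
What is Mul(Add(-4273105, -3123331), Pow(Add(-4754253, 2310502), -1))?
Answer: Rational(7396436, 2443751) ≈ 3.0267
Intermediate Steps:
Mul(Add(-4273105, -3123331), Pow(Add(-4754253, 2310502), -1)) = Mul(-7396436, Pow(-2443751, -1)) = Mul(-7396436, Rational(-1, 2443751)) = Rational(7396436, 2443751)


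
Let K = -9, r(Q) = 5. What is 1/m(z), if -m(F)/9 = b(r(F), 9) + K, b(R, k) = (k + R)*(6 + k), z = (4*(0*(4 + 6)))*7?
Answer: -1/1809 ≈ -0.00055279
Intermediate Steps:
z = 0 (z = (4*(0*10))*7 = (4*0)*7 = 0*7 = 0)
b(R, k) = (6 + k)*(R + k) (b(R, k) = (R + k)*(6 + k) = (6 + k)*(R + k))
m(F) = -1809 (m(F) = -9*((9**2 + 6*5 + 6*9 + 5*9) - 9) = -9*((81 + 30 + 54 + 45) - 9) = -9*(210 - 9) = -9*201 = -1809)
1/m(z) = 1/(-1809) = -1/1809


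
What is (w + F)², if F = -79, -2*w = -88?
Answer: 1225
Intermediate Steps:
w = 44 (w = -½*(-88) = 44)
(w + F)² = (44 - 79)² = (-35)² = 1225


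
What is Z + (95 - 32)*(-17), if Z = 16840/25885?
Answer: -5541199/5177 ≈ -1070.3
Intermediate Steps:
Z = 3368/5177 (Z = 16840*(1/25885) = 3368/5177 ≈ 0.65057)
Z + (95 - 32)*(-17) = 3368/5177 + (95 - 32)*(-17) = 3368/5177 + 63*(-17) = 3368/5177 - 1071 = -5541199/5177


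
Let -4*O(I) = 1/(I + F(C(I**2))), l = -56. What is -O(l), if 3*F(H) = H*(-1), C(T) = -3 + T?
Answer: -3/13204 ≈ -0.00022720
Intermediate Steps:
F(H) = -H/3 (F(H) = (H*(-1))/3 = (-H)/3 = -H/3)
O(I) = -1/(4*(1 + I - I**2/3)) (O(I) = -1/(4*(I - (-3 + I**2)/3)) = -1/(4*(I + (1 - I**2/3))) = -1/(4*(1 + I - I**2/3)))
-O(l) = -3/(4*(-3 + (-56)**2 - 3*(-56))) = -3/(4*(-3 + 3136 + 168)) = -3/(4*3301) = -1*3/13204 = -3/13204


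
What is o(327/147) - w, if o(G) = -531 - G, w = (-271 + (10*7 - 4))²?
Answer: -2085353/49 ≈ -42558.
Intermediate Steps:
w = 42025 (w = (-271 + (70 - 4))² = (-271 + 66)² = (-205)² = 42025)
o(327/147) - w = (-531 - 327/147) - 1*42025 = (-531 - 327/147) - 42025 = (-531 - 1*109/49) - 42025 = (-531 - 109/49) - 42025 = -26128/49 - 42025 = -2085353/49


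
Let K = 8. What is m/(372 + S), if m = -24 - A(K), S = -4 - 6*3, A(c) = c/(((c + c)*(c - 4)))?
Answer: -193/2800 ≈ -0.068929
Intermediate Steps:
A(c) = 1/(2*(-4 + c)) (A(c) = c/(((2*c)*(-4 + c))) = c/((2*c*(-4 + c))) = c*(1/(2*c*(-4 + c))) = 1/(2*(-4 + c)))
S = -22 (S = -4 - 18 = -22)
m = -193/8 (m = -24 - 1/(2*(-4 + 8)) = -24 - 1/(2*4) = -24 - 1*⅛ = -24 - ⅛ = -193/8 ≈ -24.125)
m/(372 + S) = -193/(8*(372 - 22)) = -193/8/350 = -193/8*1/350 = -193/2800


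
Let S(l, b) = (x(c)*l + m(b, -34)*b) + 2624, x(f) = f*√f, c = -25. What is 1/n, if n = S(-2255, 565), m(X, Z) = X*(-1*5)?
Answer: -1593501/2618698952626 - 281875*I/2618698952626 ≈ -6.0851e-7 - 1.0764e-7*I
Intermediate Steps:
m(X, Z) = -5*X (m(X, Z) = X*(-5) = -5*X)
x(f) = f^(3/2)
S(l, b) = 2624 - 5*b² - 125*I*l (S(l, b) = ((-25)^(3/2)*l + (-5*b)*b) + 2624 = ((-125*I)*l - 5*b²) + 2624 = (-125*I*l - 5*b²) + 2624 = (-5*b² - 125*I*l) + 2624 = 2624 - 5*b² - 125*I*l)
n = -1593501 + 281875*I (n = 2624 - 5*565² - 125*I*(-2255) = 2624 - 5*319225 + 281875*I = 2624 - 1596125 + 281875*I = -1593501 + 281875*I ≈ -1.5935e+6 + 2.8188e+5*I)
1/n = 1/(-1593501 + 281875*I) = (-1593501 - 281875*I)/2618698952626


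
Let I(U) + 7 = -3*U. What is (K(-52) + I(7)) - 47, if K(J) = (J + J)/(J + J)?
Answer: -74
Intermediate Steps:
I(U) = -7 - 3*U
K(J) = 1 (K(J) = (2*J)/((2*J)) = (2*J)*(1/(2*J)) = 1)
(K(-52) + I(7)) - 47 = (1 + (-7 - 3*7)) - 47 = (1 + (-7 - 21)) - 47 = (1 - 28) - 47 = -27 - 47 = -74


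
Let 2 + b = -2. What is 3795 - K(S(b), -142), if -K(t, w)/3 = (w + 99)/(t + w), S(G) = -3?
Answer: 550404/145 ≈ 3795.9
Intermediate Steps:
b = -4 (b = -2 - 2 = -4)
K(t, w) = -3*(99 + w)/(t + w) (K(t, w) = -3*(w + 99)/(t + w) = -3*(99 + w)/(t + w))
3795 - K(S(b), -142) = 3795 - 3*(-99 - 1*(-142))/(-3 - 142) = 3795 - 3*(-99 + 142)/(-145) = 3795 - 3*(-1)*43/145 = 3795 - 1*(-129/145) = 3795 + 129/145 = 550404/145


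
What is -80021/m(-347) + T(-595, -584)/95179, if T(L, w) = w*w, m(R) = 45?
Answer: -7600971239/4283055 ≈ -1774.7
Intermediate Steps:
T(L, w) = w²
-80021/m(-347) + T(-595, -584)/95179 = -80021/45 + (-584)²/95179 = -80021*1/45 + 341056*(1/95179) = -80021/45 + 341056/95179 = -7600971239/4283055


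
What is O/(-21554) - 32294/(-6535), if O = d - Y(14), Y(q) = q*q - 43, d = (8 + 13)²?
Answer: 347091398/70427695 ≈ 4.9283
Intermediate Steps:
d = 441 (d = 21² = 441)
Y(q) = -43 + q² (Y(q) = q² - 43 = -43 + q²)
O = 288 (O = 441 - (-43 + 14²) = 441 - (-43 + 196) = 441 - 1*153 = 441 - 153 = 288)
O/(-21554) - 32294/(-6535) = 288/(-21554) - 32294/(-6535) = 288*(-1/21554) - 32294*(-1/6535) = -144/10777 + 32294/6535 = 347091398/70427695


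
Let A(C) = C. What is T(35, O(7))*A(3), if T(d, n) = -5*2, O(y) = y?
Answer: -30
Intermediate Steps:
T(d, n) = -10
T(35, O(7))*A(3) = -10*3 = -30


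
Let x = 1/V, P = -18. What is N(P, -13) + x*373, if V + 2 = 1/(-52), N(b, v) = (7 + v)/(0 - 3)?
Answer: -19186/105 ≈ -182.72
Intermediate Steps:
N(b, v) = -7/3 - v/3 (N(b, v) = (7 + v)/(-3) = (7 + v)*(-⅓) = -7/3 - v/3)
V = -105/52 (V = -2 + 1/(-52) = -2 - 1/52 = -105/52 ≈ -2.0192)
x = -52/105 (x = 1/(-105/52) = -52/105 ≈ -0.49524)
N(P, -13) + x*373 = (-7/3 - ⅓*(-13)) - 52/105*373 = (-7/3 + 13/3) - 19396/105 = 2 - 19396/105 = -19186/105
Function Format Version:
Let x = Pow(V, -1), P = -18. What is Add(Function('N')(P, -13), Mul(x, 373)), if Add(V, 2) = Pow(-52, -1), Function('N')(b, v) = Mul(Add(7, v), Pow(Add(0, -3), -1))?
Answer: Rational(-19186, 105) ≈ -182.72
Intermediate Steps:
Function('N')(b, v) = Add(Rational(-7, 3), Mul(Rational(-1, 3), v)) (Function('N')(b, v) = Mul(Add(7, v), Pow(-3, -1)) = Mul(Add(7, v), Rational(-1, 3)) = Add(Rational(-7, 3), Mul(Rational(-1, 3), v)))
V = Rational(-105, 52) (V = Add(-2, Pow(-52, -1)) = Add(-2, Rational(-1, 52)) = Rational(-105, 52) ≈ -2.0192)
x = Rational(-52, 105) (x = Pow(Rational(-105, 52), -1) = Rational(-52, 105) ≈ -0.49524)
Add(Function('N')(P, -13), Mul(x, 373)) = Add(Add(Rational(-7, 3), Mul(Rational(-1, 3), -13)), Mul(Rational(-52, 105), 373)) = Add(Add(Rational(-7, 3), Rational(13, 3)), Rational(-19396, 105)) = Add(2, Rational(-19396, 105)) = Rational(-19186, 105)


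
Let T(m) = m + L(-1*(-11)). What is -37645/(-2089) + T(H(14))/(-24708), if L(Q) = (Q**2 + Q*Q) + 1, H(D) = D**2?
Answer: 929215589/51615012 ≈ 18.003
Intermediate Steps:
L(Q) = 1 + 2*Q**2 (L(Q) = (Q**2 + Q**2) + 1 = 2*Q**2 + 1 = 1 + 2*Q**2)
T(m) = 243 + m (T(m) = m + (1 + 2*(-1*(-11))**2) = m + (1 + 2*11**2) = m + (1 + 2*121) = m + (1 + 242) = m + 243 = 243 + m)
-37645/(-2089) + T(H(14))/(-24708) = -37645/(-2089) + (243 + 14**2)/(-24708) = -37645*(-1/2089) + (243 + 196)*(-1/24708) = 37645/2089 + 439*(-1/24708) = 37645/2089 - 439/24708 = 929215589/51615012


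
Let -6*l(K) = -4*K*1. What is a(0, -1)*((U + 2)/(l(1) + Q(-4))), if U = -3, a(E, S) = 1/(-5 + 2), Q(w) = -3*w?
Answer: 1/38 ≈ 0.026316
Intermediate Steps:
l(K) = 2*K/3 (l(K) = -(-4*K)/6 = -(-2)*K/3 = 2*K/3)
a(E, S) = -⅓ (a(E, S) = 1/(-3) = -⅓)
a(0, -1)*((U + 2)/(l(1) + Q(-4))) = -(-3 + 2)/(3*((⅔)*1 - 3*(-4))) = -(-1)/(3*(⅔ + 12)) = -(-1)/(3*38/3) = -(-1)*3/(3*38) = -⅓*(-3/38) = 1/38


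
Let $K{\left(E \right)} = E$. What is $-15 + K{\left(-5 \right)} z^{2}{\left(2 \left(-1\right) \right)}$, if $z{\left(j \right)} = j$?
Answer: $-35$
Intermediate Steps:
$-15 + K{\left(-5 \right)} z^{2}{\left(2 \left(-1\right) \right)} = -15 - 5 \left(2 \left(-1\right)\right)^{2} = -15 - 5 \left(-2\right)^{2} = -15 - 20 = -35$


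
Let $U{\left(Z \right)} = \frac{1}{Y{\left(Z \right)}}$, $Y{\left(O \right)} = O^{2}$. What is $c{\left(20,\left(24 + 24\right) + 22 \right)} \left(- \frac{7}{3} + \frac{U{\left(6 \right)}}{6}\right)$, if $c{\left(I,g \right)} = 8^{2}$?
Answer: $- \frac{4024}{27} \approx -149.04$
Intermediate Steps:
$U{\left(Z \right)} = \frac{1}{Z^{2}}$
$c{\left(I,g \right)} = 64$
$c{\left(20,\left(24 + 24\right) + 22 \right)} \left(- \frac{7}{3} + \frac{U{\left(6 \right)}}{6}\right) = 64 \left(- \frac{7}{3} + \frac{1}{36 \cdot 6}\right) = 64 \left(\left(-7\right) \frac{1}{3} + \frac{1}{36} \cdot \frac{1}{6}\right) = 64 \left(- \frac{7}{3} + \frac{1}{216}\right) = 64 \left(- \frac{503}{216}\right) = - \frac{4024}{27}$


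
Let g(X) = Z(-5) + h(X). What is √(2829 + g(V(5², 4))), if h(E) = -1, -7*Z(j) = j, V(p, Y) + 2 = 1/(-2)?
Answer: √138607/7 ≈ 53.186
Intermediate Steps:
V(p, Y) = -5/2 (V(p, Y) = -2 + 1/(-2) = -2 - ½ = -5/2)
Z(j) = -j/7
g(X) = -2/7 (g(X) = -⅐*(-5) - 1 = 5/7 - 1 = -2/7)
√(2829 + g(V(5², 4))) = √(2829 - 2/7) = √(19801/7) = √138607/7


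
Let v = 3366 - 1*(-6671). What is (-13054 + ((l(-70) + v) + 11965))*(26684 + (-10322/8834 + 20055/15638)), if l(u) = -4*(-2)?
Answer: 1179091327043074/4933789 ≈ 2.3898e+8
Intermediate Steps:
l(u) = 8
v = 10037 (v = 3366 + 6671 = 10037)
(-13054 + ((l(-70) + v) + 11965))*(26684 + (-10322/8834 + 20055/15638)) = (-13054 + ((8 + 10037) + 11965))*(26684 + (-10322/8834 + 20055/15638)) = (-13054 + (10045 + 11965))*(26684 + (-10322*1/8834 + 20055*(1/15638))) = (-13054 + 22010)*(26684 + (-5161/4417 + 2865/2234)) = 8956*(26684 + 1125031/9867578) = 8956*(263307576383/9867578) = 1179091327043074/4933789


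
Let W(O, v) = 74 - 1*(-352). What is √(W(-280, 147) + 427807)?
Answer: √428233 ≈ 654.40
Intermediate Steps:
W(O, v) = 426 (W(O, v) = 74 + 352 = 426)
√(W(-280, 147) + 427807) = √(426 + 427807) = √428233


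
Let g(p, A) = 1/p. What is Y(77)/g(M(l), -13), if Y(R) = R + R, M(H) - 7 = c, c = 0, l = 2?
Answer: 1078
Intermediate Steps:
M(H) = 7 (M(H) = 7 + 0 = 7)
Y(R) = 2*R
Y(77)/g(M(l), -13) = (2*77)/(1/7) = 154/(⅐) = 154*7 = 1078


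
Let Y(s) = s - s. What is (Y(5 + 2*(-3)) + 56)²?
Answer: 3136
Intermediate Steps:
Y(s) = 0
(Y(5 + 2*(-3)) + 56)² = (0 + 56)² = 56² = 3136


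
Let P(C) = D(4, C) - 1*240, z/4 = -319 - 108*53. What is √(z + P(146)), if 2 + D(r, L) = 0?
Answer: I*√24414 ≈ 156.25*I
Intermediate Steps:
D(r, L) = -2 (D(r, L) = -2 + 0 = -2)
z = -24172 (z = 4*(-319 - 108*53) = 4*(-319 - 5724) = 4*(-6043) = -24172)
P(C) = -242 (P(C) = -2 - 1*240 = -2 - 240 = -242)
√(z + P(146)) = √(-24172 - 242) = √(-24414) = I*√24414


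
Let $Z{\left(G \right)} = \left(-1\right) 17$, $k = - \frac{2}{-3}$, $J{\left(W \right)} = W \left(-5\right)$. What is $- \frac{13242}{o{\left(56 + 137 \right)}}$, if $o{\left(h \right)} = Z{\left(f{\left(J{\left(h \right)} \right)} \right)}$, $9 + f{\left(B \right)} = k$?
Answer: $\frac{13242}{17} \approx 778.94$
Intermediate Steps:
$J{\left(W \right)} = - 5 W$
$k = \frac{2}{3}$ ($k = \left(-2\right) \left(- \frac{1}{3}\right) = \frac{2}{3} \approx 0.66667$)
$f{\left(B \right)} = - \frac{25}{3}$ ($f{\left(B \right)} = -9 + \frac{2}{3} = - \frac{25}{3}$)
$Z{\left(G \right)} = -17$
$o{\left(h \right)} = -17$
$- \frac{13242}{o{\left(56 + 137 \right)}} = - \frac{13242}{-17} = \left(-13242\right) \left(- \frac{1}{17}\right) = \frac{13242}{17}$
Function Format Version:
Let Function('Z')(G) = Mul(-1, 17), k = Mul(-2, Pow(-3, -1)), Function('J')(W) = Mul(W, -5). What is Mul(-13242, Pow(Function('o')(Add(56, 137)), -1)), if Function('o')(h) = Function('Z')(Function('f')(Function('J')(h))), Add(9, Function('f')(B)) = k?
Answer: Rational(13242, 17) ≈ 778.94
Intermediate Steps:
Function('J')(W) = Mul(-5, W)
k = Rational(2, 3) (k = Mul(-2, Rational(-1, 3)) = Rational(2, 3) ≈ 0.66667)
Function('f')(B) = Rational(-25, 3) (Function('f')(B) = Add(-9, Rational(2, 3)) = Rational(-25, 3))
Function('Z')(G) = -17
Function('o')(h) = -17
Mul(-13242, Pow(Function('o')(Add(56, 137)), -1)) = Mul(-13242, Pow(-17, -1)) = Mul(-13242, Rational(-1, 17)) = Rational(13242, 17)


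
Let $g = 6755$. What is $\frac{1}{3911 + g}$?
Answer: $\frac{1}{10666} \approx 9.3756 \cdot 10^{-5}$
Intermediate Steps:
$\frac{1}{3911 + g} = \frac{1}{3911 + 6755} = \frac{1}{10666}$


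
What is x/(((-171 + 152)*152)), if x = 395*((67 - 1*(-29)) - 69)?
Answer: -10665/2888 ≈ -3.6929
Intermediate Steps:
x = 10665 (x = 395*((67 + 29) - 69) = 395*(96 - 69) = 395*27 = 10665)
x/(((-171 + 152)*152)) = 10665/(((-171 + 152)*152)) = 10665/((-19*152)) = 10665/(-2888) = 10665*(-1/2888) = -10665/2888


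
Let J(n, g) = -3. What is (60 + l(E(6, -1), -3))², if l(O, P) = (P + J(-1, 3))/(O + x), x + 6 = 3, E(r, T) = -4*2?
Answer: 443556/121 ≈ 3665.8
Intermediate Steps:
E(r, T) = -8
x = -3 (x = -6 + 3 = -3)
l(O, P) = (-3 + P)/(-3 + O) (l(O, P) = (P - 3)/(O - 3) = (-3 + P)/(-3 + O))
(60 + l(E(6, -1), -3))² = (60 + (-3 - 3)/(-3 - 8))² = (60 - 6/(-11))² = (60 - 1/11*(-6))² = (60 + 6/11)² = (666/11)² = 443556/121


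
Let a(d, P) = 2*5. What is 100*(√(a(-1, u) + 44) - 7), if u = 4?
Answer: -700 + 300*√6 ≈ 34.847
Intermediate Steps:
a(d, P) = 10
100*(√(a(-1, u) + 44) - 7) = 100*(√(10 + 44) - 7) = 100*(√54 - 7) = 100*(3*√6 - 7) = 100*(-7 + 3*√6) = -700 + 300*√6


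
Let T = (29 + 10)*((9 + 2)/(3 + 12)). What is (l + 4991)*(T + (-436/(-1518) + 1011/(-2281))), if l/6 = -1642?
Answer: -1196887290562/8656395 ≈ -1.3827e+5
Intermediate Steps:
l = -9852 (l = 6*(-1642) = -9852)
T = 143/5 (T = 39*(11/15) = 143/5 ≈ 28.600)
(l + 4991)*(T + (-436/(-1518) + 1011/(-2281))) = (-9852 + 4991)*(143/5 + (-436/(-1518) + 1011/(-2281))) = -4861*(143/5 + (-436*(-1/1518) + 1011*(-1/2281))) = -4861*(143/5 + (218/759 - 1011/2281)) = -4861*(143/5 - 270091/1731279) = -4861*246222442/8656395 = -1196887290562/8656395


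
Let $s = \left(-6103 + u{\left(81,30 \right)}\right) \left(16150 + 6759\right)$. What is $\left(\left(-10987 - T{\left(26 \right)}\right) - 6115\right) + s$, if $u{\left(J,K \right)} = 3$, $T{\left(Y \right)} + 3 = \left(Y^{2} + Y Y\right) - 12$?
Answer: $-139763339$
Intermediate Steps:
$T{\left(Y \right)} = -15 + 2 Y^{2}$ ($T{\left(Y \right)} = -3 - \left(12 - Y^{2} - Y Y\right) = -3 + \left(\left(Y^{2} + Y^{2}\right) - 12\right) = -3 + \left(2 Y^{2} - 12\right) = -3 + \left(-12 + 2 Y^{2}\right) = -15 + 2 Y^{2}$)
$s = -139744900$ ($s = \left(-6103 + 3\right) \left(16150 + 6759\right) = \left(-6100\right) 22909 = -139744900$)
$\left(\left(-10987 - T{\left(26 \right)}\right) - 6115\right) + s = \left(\left(-10987 - \left(-15 + 2 \cdot 26^{2}\right)\right) - 6115\right) - 139744900 = \left(\left(-10987 - \left(-15 + 2 \cdot 676\right)\right) - 6115\right) - 139744900 = \left(\left(-10987 - \left(-15 + 1352\right)\right) - 6115\right) - 139744900 = \left(\left(-10987 - 1337\right) - 6115\right) - 139744900 = \left(-12324 - 6115\right) - 139744900 = -18439 - 139744900 = -139763339$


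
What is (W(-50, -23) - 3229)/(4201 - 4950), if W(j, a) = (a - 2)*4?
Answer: 3329/749 ≈ 4.4446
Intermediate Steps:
W(j, a) = -8 + 4*a (W(j, a) = (-2 + a)*4 = -8 + 4*a)
(W(-50, -23) - 3229)/(4201 - 4950) = ((-8 + 4*(-23)) - 3229)/(4201 - 4950) = ((-8 - 92) - 3229)/(-749) = (-100 - 3229)*(-1/749) = -3329*(-1/749) = 3329/749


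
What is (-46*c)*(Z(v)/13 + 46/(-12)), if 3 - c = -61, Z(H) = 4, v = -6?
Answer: 404800/39 ≈ 10379.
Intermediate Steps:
c = 64 (c = 3 - 1*(-61) = 3 + 61 = 64)
(-46*c)*(Z(v)/13 + 46/(-12)) = (-46*64)*(4/13 + 46/(-12)) = -2944*(4*(1/13) + 46*(-1/12)) = -2944*(4/13 - 23/6) = -2944*(-275/78) = 404800/39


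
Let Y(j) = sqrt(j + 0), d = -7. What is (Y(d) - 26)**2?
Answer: (26 - I*sqrt(7))**2 ≈ 669.0 - 137.58*I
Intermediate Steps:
Y(j) = sqrt(j)
(Y(d) - 26)**2 = (sqrt(-7) - 26)**2 = (I*sqrt(7) - 26)**2 = (-26 + I*sqrt(7))**2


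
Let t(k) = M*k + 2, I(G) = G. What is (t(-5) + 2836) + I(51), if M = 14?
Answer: 2819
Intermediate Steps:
t(k) = 2 + 14*k (t(k) = 14*k + 2 = 2 + 14*k)
(t(-5) + 2836) + I(51) = ((2 + 14*(-5)) + 2836) + 51 = ((2 - 70) + 2836) + 51 = (-68 + 2836) + 51 = 2768 + 51 = 2819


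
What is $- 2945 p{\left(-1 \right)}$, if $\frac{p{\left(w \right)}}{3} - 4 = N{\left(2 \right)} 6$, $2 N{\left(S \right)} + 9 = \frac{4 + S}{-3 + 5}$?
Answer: $123690$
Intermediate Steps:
$N{\left(S \right)} = - \frac{7}{2} + \frac{S}{4}$ ($N{\left(S \right)} = - \frac{9}{2} + \frac{\left(4 + S\right) \frac{1}{-3 + 5}}{2} = - \frac{9}{2} + \frac{\left(4 + S\right) \frac{1}{2}}{2} = - \frac{9}{2} + \frac{2 + \frac{S}{2}}{2} = - \frac{9}{2} + \left(1 + \frac{S}{4}\right) = - \frac{7}{2} + \frac{S}{4}$)
$p{\left(w \right)} = -42$ ($p{\left(w \right)} = 12 + 3 \left(- \frac{7}{2} + \frac{1}{4} \cdot 2\right) 6 = 12 + 3 \left(- \frac{7}{2} + \frac{1}{2}\right) 6 = 12 + 3 \left(\left(-3\right) 6\right) = 12 + 3 \left(-18\right) = 12 - 54 = -42$)
$- 2945 p{\left(-1 \right)} = \left(-2945\right) \left(-42\right) = 123690$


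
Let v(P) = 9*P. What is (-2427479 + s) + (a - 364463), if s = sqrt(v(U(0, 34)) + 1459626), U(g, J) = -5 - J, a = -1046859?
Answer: -3838801 + 5*sqrt(58371) ≈ -3.8376e+6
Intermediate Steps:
s = 5*sqrt(58371) (s = sqrt(9*(-5 - 1*34) + 1459626) = sqrt(9*(-5 - 34) + 1459626) = sqrt(9*(-39) + 1459626) = sqrt(-351 + 1459626) = sqrt(1459275) = 5*sqrt(58371) ≈ 1208.0)
(-2427479 + s) + (a - 364463) = (-2427479 + 5*sqrt(58371)) + (-1046859 - 364463) = (-2427479 + 5*sqrt(58371)) - 1411322 = -3838801 + 5*sqrt(58371)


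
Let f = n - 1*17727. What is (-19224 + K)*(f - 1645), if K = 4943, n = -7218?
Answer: 379731790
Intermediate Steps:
f = -24945 (f = -7218 - 1*17727 = -7218 - 17727 = -24945)
(-19224 + K)*(f - 1645) = (-19224 + 4943)*(-24945 - 1645) = -14281*(-26590) = 379731790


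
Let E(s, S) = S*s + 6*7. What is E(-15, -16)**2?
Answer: 79524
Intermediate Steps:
E(s, S) = 42 + S*s (E(s, S) = S*s + 42 = 42 + S*s)
E(-15, -16)**2 = (42 - 16*(-15))**2 = (42 + 240)**2 = 282**2 = 79524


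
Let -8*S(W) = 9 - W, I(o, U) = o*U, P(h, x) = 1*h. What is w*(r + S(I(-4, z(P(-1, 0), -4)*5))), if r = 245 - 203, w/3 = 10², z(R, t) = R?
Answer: 26025/2 ≈ 13013.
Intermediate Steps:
P(h, x) = h
I(o, U) = U*o
w = 300 (w = 3*10² = 3*100 = 300)
S(W) = -9/8 + W/8 (S(W) = -(9 - W)/8 = -9/8 + W/8)
r = 42
w*(r + S(I(-4, z(P(-1, 0), -4)*5))) = 300*(42 + (-9/8 + (-1*5*(-4))/8)) = 300*(42 + (-9/8 + (-5*(-4))/8)) = 300*(42 + (-9/8 + (⅛)*20)) = 300*(42 + (-9/8 + 5/2)) = 300*(42 + 11/8) = 300*(347/8) = 26025/2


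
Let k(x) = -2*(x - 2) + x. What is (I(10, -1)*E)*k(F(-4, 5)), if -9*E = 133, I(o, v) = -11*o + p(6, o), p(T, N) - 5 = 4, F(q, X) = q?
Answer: 107464/9 ≈ 11940.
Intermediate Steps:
p(T, N) = 9 (p(T, N) = 5 + 4 = 9)
I(o, v) = 9 - 11*o (I(o, v) = -11*o + 9 = 9 - 11*o)
E = -133/9 (E = -⅑*133 = -133/9 ≈ -14.778)
k(x) = 4 - x (k(x) = -2*(-2 + x) + x = (4 - 2*x) + x = 4 - x)
(I(10, -1)*E)*k(F(-4, 5)) = ((9 - 11*10)*(-133/9))*(4 - 1*(-4)) = ((9 - 110)*(-133/9))*(4 + 4) = -101*(-133/9)*8 = (13433/9)*8 = 107464/9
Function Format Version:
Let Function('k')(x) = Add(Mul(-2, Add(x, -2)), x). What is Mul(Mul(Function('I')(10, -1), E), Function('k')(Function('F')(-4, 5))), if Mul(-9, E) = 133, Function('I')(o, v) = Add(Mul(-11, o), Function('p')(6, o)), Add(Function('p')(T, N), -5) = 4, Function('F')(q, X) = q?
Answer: Rational(107464, 9) ≈ 11940.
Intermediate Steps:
Function('p')(T, N) = 9 (Function('p')(T, N) = Add(5, 4) = 9)
Function('I')(o, v) = Add(9, Mul(-11, o)) (Function('I')(o, v) = Add(Mul(-11, o), 9) = Add(9, Mul(-11, o)))
E = Rational(-133, 9) (E = Mul(Rational(-1, 9), 133) = Rational(-133, 9) ≈ -14.778)
Function('k')(x) = Add(4, Mul(-1, x)) (Function('k')(x) = Add(Mul(-2, Add(-2, x)), x) = Add(Add(4, Mul(-2, x)), x) = Add(4, Mul(-1, x)))
Mul(Mul(Function('I')(10, -1), E), Function('k')(Function('F')(-4, 5))) = Mul(Mul(Add(9, Mul(-11, 10)), Rational(-133, 9)), Add(4, Mul(-1, -4))) = Mul(Mul(Add(9, -110), Rational(-133, 9)), Add(4, 4)) = Mul(Mul(-101, Rational(-133, 9)), 8) = Mul(Rational(13433, 9), 8) = Rational(107464, 9)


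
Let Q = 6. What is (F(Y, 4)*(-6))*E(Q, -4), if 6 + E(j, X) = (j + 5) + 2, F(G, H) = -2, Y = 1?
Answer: 84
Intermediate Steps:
E(j, X) = 1 + j (E(j, X) = -6 + ((j + 5) + 2) = -6 + ((5 + j) + 2) = -6 + (7 + j) = 1 + j)
(F(Y, 4)*(-6))*E(Q, -4) = (-2*(-6))*(1 + 6) = 12*7 = 84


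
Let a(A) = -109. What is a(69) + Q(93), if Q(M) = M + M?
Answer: 77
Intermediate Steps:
Q(M) = 2*M
a(69) + Q(93) = -109 + 2*93 = -109 + 186 = 77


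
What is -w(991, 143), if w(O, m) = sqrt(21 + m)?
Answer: -2*sqrt(41) ≈ -12.806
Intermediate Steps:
-w(991, 143) = -sqrt(21 + 143) = -sqrt(164) = -2*sqrt(41)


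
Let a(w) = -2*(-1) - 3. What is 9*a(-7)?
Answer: -9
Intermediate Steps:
a(w) = -1 (a(w) = 2 - 3 = -1)
9*a(-7) = 9*(-1) = -9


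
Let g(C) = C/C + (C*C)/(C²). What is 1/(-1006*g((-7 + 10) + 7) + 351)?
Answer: -1/1661 ≈ -0.00060205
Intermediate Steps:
g(C) = 2 (g(C) = 1 + C²/C² = 1 + 1 = 2)
1/(-1006*g((-7 + 10) + 7) + 351) = 1/(-1006*2 + 351) = 1/(-2012 + 351) = 1/(-1661) = -1/1661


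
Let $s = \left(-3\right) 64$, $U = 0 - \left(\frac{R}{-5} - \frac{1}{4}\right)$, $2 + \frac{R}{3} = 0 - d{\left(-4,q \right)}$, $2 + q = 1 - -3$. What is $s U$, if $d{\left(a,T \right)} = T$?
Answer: $\frac{2064}{5} \approx 412.8$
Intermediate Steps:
$q = 2$ ($q = -2 + \left(1 - -3\right) = -2 + \left(1 + 3\right) = -2 + 4 = 2$)
$R = -12$ ($R = -6 + 3 \left(0 - 2\right) = -6 + 3 \left(-2\right) = -6 - 6 = -12$)
$U = - \frac{43}{20}$ ($U = 0 - \left(- \frac{12}{-5} - \frac{1}{4}\right) = 0 - \left(\left(-12\right) \left(- \frac{1}{5}\right) - \frac{1}{4}\right) = 0 - \left(\frac{12}{5} - \frac{1}{4}\right) = 0 - \frac{43}{20} = - \frac{43}{20} \approx -2.15$)
$s = -192$
$s U = \left(-192\right) \left(- \frac{43}{20}\right) = \frac{2064}{5}$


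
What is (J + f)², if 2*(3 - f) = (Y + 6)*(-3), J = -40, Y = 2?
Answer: 625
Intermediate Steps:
f = 15 (f = 3 - (2 + 6)*(-3)/2 = 3 - 4*(-3) = 3 - ½*(-24) = 3 + 12 = 15)
(J + f)² = (-40 + 15)² = (-25)² = 625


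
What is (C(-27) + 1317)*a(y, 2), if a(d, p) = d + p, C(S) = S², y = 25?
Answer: 55242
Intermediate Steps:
(C(-27) + 1317)*a(y, 2) = ((-27)² + 1317)*(25 + 2) = (729 + 1317)*27 = 2046*27 = 55242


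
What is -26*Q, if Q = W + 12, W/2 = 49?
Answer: -2860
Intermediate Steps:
W = 98 (W = 2*49 = 98)
Q = 110 (Q = 98 + 12 = 110)
-26*Q = -26*110 = -2860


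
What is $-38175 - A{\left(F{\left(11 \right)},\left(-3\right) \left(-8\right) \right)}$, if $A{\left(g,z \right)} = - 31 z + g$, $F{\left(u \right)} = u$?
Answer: $-37442$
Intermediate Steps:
$A{\left(g,z \right)} = g - 31 z$
$-38175 - A{\left(F{\left(11 \right)},\left(-3\right) \left(-8\right) \right)} = -38175 - \left(11 - 31 \left(\left(-3\right) \left(-8\right)\right)\right) = -38175 - \left(11 - 744\right) = -38175 - -733 = -38175 + 733 = -37442$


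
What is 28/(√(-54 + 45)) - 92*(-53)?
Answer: 4876 - 28*I/3 ≈ 4876.0 - 9.3333*I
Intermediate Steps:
28/(√(-54 + 45)) - 92*(-53) = 28/(√(-9)) + 4876 = 28/((3*I)) + 4876 = 28*(-I/3) + 4876 = -28*I/3 + 4876 = 4876 - 28*I/3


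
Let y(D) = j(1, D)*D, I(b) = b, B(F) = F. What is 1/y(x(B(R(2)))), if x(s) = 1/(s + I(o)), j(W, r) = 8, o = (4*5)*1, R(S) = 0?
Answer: 5/2 ≈ 2.5000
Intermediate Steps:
o = 20 (o = 20*1 = 20)
x(s) = 1/(20 + s) (x(s) = 1/(s + 20) = 1/(20 + s))
y(D) = 8*D
1/y(x(B(R(2)))) = 1/(8/(20 + 0)) = 1/(8/20) = 1/(8*(1/20)) = 1/(⅖) = 5/2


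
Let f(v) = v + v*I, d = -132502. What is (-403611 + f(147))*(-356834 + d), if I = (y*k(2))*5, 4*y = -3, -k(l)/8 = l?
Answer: 193113516384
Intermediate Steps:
k(l) = -8*l
y = -3/4 (y = (1/4)*(-3) = -3/4 ≈ -0.75000)
I = 60 (I = -(-6)*2*5 = -3/4*(-16)*5 = 12*5 = 60)
f(v) = 61*v (f(v) = v + v*60 = v + 60*v = 61*v)
(-403611 + f(147))*(-356834 + d) = (-403611 + 61*147)*(-356834 - 132502) = (-403611 + 8967)*(-489336) = -394644*(-489336) = 193113516384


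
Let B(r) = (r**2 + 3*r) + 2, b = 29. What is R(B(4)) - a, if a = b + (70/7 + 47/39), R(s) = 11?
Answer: -1139/39 ≈ -29.205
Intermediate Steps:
B(r) = 2 + r**2 + 3*r
a = 1568/39 (a = 29 + (70/7 + 47/39) = 29 + (70*(1/7) + 47*(1/39)) = 29 + (10 + 47/39) = 29 + 437/39 = 1568/39 ≈ 40.205)
R(B(4)) - a = 11 - 1*1568/39 = 11 - 1568/39 = -1139/39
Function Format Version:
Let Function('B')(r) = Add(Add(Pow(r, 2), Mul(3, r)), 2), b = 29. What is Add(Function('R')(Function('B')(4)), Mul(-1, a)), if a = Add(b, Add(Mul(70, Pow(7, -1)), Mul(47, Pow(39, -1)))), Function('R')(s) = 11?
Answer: Rational(-1139, 39) ≈ -29.205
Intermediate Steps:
Function('B')(r) = Add(2, Pow(r, 2), Mul(3, r))
a = Rational(1568, 39) (a = Add(29, Add(Mul(70, Pow(7, -1)), Mul(47, Pow(39, -1)))) = Add(29, Add(Mul(70, Rational(1, 7)), Mul(47, Rational(1, 39)))) = Add(29, Add(10, Rational(47, 39))) = Add(29, Rational(437, 39)) = Rational(1568, 39) ≈ 40.205)
Add(Function('R')(Function('B')(4)), Mul(-1, a)) = Add(11, Mul(-1, Rational(1568, 39))) = Add(11, Rational(-1568, 39)) = Rational(-1139, 39)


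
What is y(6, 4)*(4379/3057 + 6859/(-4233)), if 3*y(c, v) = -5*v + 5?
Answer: 1350920/1437809 ≈ 0.93957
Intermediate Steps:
y(c, v) = 5/3 - 5*v/3 (y(c, v) = (-5*v + 5)/3 = (5 - 5*v)/3 = 5/3 - 5*v/3)
y(6, 4)*(4379/3057 + 6859/(-4233)) = (5/3 - 5/3*4)*(4379/3057 + 6859/(-4233)) = (5/3 - 20/3)*(4379*(1/3057) + 6859*(-1/4233)) = -5*(4379/3057 - 6859/4233) = -5*(-270184/1437809) = 1350920/1437809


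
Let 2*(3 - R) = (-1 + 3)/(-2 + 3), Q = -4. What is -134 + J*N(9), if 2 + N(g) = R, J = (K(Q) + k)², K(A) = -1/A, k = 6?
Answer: -134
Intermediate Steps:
J = 625/16 (J = (-1/(-4) + 6)² = (-1*(-¼) + 6)² = (¼ + 6)² = (25/4)² = 625/16 ≈ 39.063)
R = 2 (R = 3 - (-1 + 3)/(2*(-2 + 3)) = 3 - 1/1 = 3 - 1 = 2)
N(g) = 0 (N(g) = -2 + 2 = 0)
-134 + J*N(9) = -134 + (625/16)*0 = -134 + 0 = -134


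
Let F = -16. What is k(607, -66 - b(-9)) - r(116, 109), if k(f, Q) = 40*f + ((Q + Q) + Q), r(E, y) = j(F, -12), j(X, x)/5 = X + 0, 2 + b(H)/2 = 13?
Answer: 24096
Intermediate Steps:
b(H) = 22 (b(H) = -4 + 2*13 = -4 + 26 = 22)
j(X, x) = 5*X (j(X, x) = 5*(X + 0) = 5*X)
r(E, y) = -80 (r(E, y) = 5*(-16) = -80)
k(f, Q) = 3*Q + 40*f (k(f, Q) = 40*f + (2*Q + Q) = 40*f + 3*Q = 3*Q + 40*f)
k(607, -66 - b(-9)) - r(116, 109) = (3*(-66 - 1*22) + 40*607) - 1*(-80) = (3*(-66 - 22) + 24280) + 80 = (3*(-88) + 24280) + 80 = (-264 + 24280) + 80 = 24016 + 80 = 24096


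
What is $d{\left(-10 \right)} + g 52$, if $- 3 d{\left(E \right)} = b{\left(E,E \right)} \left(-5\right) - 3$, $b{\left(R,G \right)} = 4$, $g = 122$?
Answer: $\frac{19055}{3} \approx 6351.7$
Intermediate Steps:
$d{\left(E \right)} = \frac{23}{3}$ ($d{\left(E \right)} = - \frac{4 \left(-5\right) - 3}{3} = - \frac{-20 - 3}{3} = \left(- \frac{1}{3}\right) \left(-23\right) = \frac{23}{3}$)
$d{\left(-10 \right)} + g 52 = \frac{23}{3} + 122 \cdot 52 = \frac{23}{3} + 6344 = \frac{19055}{3}$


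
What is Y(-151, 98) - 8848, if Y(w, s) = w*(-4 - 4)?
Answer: -7640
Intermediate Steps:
Y(w, s) = -8*w (Y(w, s) = w*(-8) = -8*w)
Y(-151, 98) - 8848 = -8*(-151) - 8848 = 1208 - 8848 = -7640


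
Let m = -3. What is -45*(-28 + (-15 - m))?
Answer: 1800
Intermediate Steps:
-45*(-28 + (-15 - m)) = -45*(-28 + (-15 - 1*(-3))) = -45*(-28 + (-15 + 3)) = -45*(-28 - 12) = -45*(-40) = 1800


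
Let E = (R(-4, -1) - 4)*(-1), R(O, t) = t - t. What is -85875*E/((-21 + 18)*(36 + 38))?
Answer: 57250/37 ≈ 1547.3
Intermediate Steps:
R(O, t) = 0
E = 4 (E = (0 - 4)*(-1) = -4*(-1) = 4)
-85875*E/((-21 + 18)*(36 + 38)) = -85875*4/((-21 + 18)*(36 + 38)) = -85875/((74*(¼))*(-3)) = -85875/((37/2)*(-3)) = -85875/(-111/2) = -85875*(-2/111) = 57250/37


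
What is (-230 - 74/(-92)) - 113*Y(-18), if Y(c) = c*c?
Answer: -1694695/46 ≈ -36841.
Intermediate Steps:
Y(c) = c²
(-230 - 74/(-92)) - 113*Y(-18) = (-230 - 74/(-92)) - 113*(-18)² = (-230 - 74*(-1/92)) - 113*324 = (-230 + 37/46) - 36612 = -10543/46 - 36612 = -1694695/46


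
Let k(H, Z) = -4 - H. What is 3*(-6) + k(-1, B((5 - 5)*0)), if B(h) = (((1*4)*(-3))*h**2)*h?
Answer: -21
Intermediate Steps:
B(h) = -12*h**3 (B(h) = ((4*(-3))*h**2)*h = (-12*h**2)*h = -12*h**3)
3*(-6) + k(-1, B((5 - 5)*0)) = 3*(-6) + (-4 - 1*(-1)) = -18 + (-4 + 1) = -18 - 3 = -21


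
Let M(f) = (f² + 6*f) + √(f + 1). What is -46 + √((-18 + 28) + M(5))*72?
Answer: -46 + 72*√(65 + √6) ≈ 545.32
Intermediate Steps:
M(f) = f² + √(1 + f) + 6*f (M(f) = (f² + 6*f) + √(1 + f) = f² + √(1 + f) + 6*f)
-46 + √((-18 + 28) + M(5))*72 = -46 + √((-18 + 28) + (5² + √(1 + 5) + 6*5))*72 = -46 + √(10 + (25 + √6 + 30))*72 = -46 + √(10 + (55 + √6))*72 = -46 + √(65 + √6)*72 = -46 + 72*√(65 + √6)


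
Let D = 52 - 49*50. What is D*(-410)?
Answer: 983180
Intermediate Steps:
D = -2398 (D = 52 - 2450 = -2398)
D*(-410) = -2398*(-410) = 983180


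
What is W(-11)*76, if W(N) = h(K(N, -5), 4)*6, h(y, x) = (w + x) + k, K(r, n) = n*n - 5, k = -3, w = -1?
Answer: 0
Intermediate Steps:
K(r, n) = -5 + n**2 (K(r, n) = n**2 - 5 = -5 + n**2)
h(y, x) = -4 + x (h(y, x) = (-1 + x) - 3 = -4 + x)
W(N) = 0 (W(N) = (-4 + 4)*6 = 0*6 = 0)
W(-11)*76 = 0*76 = 0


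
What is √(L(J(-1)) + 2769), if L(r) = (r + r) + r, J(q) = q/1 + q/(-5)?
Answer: 3*√7685/5 ≈ 52.599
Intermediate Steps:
J(q) = 4*q/5 (J(q) = q*1 + q*(-⅕) = q - q/5 = 4*q/5)
L(r) = 3*r (L(r) = 2*r + r = 3*r)
√(L(J(-1)) + 2769) = √(3*((⅘)*(-1)) + 2769) = √(3*(-⅘) + 2769) = √(-12/5 + 2769) = √(13833/5) = 3*√7685/5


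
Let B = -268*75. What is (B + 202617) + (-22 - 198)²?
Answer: 230917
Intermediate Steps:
B = -20100
(B + 202617) + (-22 - 198)² = (-20100 + 202617) + (-22 - 198)² = 182517 + (-220)² = 182517 + 48400 = 230917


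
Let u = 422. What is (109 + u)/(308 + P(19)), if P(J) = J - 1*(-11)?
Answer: 531/338 ≈ 1.5710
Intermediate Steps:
P(J) = 11 + J (P(J) = J + 11 = 11 + J)
(109 + u)/(308 + P(19)) = (109 + 422)/(308 + (11 + 19)) = 531/(308 + 30) = 531/338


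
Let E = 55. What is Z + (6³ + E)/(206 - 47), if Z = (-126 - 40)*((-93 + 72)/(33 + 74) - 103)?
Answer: 291471545/17013 ≈ 17132.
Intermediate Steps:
Z = 1832972/107 (Z = -166*(-21/107 - 103) = -166*(-11042/107) = 1832972/107 ≈ 17131.)
Z + (6³ + E)/(206 - 47) = 1832972/107 + (6³ + 55)/(206 - 47) = 1832972/107 + (216 + 55)/159 = 1832972/107 + 271*(1/159) = 1832972/107 + 271/159 = 291471545/17013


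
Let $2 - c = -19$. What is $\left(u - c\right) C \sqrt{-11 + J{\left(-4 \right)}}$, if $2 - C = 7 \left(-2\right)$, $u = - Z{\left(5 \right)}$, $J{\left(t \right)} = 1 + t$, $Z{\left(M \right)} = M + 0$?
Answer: $- 416 i \sqrt{14} \approx - 1556.5 i$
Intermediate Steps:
$c = 21$ ($c = 2 - -19 = 2 + 19 = 21$)
$Z{\left(M \right)} = M$
$u = -5$ ($u = \left(-1\right) 5 = -5$)
$C = 16$ ($C = 2 - 7 \left(-2\right) = 2 - -14 = 2 + 14 = 16$)
$\left(u - c\right) C \sqrt{-11 + J{\left(-4 \right)}} = \left(-5 - 21\right) 16 \sqrt{-11 + \left(1 - 4\right)} = \left(-5 - 21\right) 16 \sqrt{-11 - 3} = \left(-26\right) 16 \sqrt{-14} = - 416 i \sqrt{14}$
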